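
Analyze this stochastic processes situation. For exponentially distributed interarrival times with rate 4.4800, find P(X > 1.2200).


P(X > t) = exp(-lambda * t)
= exp(-4.4800 * 1.2200)
= exp(-5.4656) = 0.0042

0.0042


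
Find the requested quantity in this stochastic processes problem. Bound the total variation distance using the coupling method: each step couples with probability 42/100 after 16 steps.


TV distance bound <= (1-delta)^n
= (1 - 0.4200)^16
= 0.5800^16
= 1.6400e-04

1.6400e-04


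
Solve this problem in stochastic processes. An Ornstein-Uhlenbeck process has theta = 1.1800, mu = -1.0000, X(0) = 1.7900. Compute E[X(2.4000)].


E[X(t)] = mu + (X(0) - mu)*exp(-theta*t)
= -1.0000 + (1.7900 - -1.0000)*exp(-1.1800*2.4000)
= -1.0000 + 2.7900 * 0.0589
= -0.8357

-0.8357


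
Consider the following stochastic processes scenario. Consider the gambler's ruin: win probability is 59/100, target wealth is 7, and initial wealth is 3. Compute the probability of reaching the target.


Gambler's ruin formula:
r = q/p = 0.4100/0.5900 = 0.6949
P(win) = (1 - r^i)/(1 - r^N)
= (1 - 0.6949^3)/(1 - 0.6949^7)
= 0.7208

0.7208


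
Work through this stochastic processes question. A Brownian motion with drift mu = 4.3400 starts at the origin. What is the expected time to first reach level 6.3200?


Expected first passage time = a/mu
= 6.3200/4.3400
= 1.4562

1.4562


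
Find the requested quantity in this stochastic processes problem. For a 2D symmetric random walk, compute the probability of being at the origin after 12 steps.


P = C(12,6)^2 / 4^12
= 924^2 / 16777216
= 853776 / 16777216
= 0.0509

0.0509


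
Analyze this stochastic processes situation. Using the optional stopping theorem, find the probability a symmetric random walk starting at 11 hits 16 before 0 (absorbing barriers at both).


By optional stopping theorem: E(M at tau) = M(0) = 11
P(hit 16)*16 + P(hit 0)*0 = 11
P(hit 16) = (11 - 0)/(16 - 0) = 11/16 = 0.6875

0.6875


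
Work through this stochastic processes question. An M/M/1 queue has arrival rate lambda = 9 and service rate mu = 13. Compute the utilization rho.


rho = lambda/mu
= 9/13
= 0.6923

0.6923


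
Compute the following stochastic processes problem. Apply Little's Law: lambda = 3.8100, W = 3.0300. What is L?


Little's Law: L = lambda * W
= 3.8100 * 3.0300
= 11.5443

11.5443


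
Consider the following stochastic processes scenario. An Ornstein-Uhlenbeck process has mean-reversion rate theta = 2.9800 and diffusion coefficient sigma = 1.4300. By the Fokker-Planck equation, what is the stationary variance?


Stationary variance = sigma^2 / (2*theta)
= 1.4300^2 / (2*2.9800)
= 2.0449 / 5.9600
= 0.3431

0.3431


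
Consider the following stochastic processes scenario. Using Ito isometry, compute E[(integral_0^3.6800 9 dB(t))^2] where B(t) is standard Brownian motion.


By Ito isometry: E[(int f dB)^2] = int f^2 dt
= 9^2 * 3.6800
= 81 * 3.6800 = 298.0800

298.0800


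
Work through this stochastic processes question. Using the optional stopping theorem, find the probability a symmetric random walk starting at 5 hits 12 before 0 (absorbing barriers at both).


By optional stopping theorem: E(M at tau) = M(0) = 5
P(hit 12)*12 + P(hit 0)*0 = 5
P(hit 12) = (5 - 0)/(12 - 0) = 5/12 = 0.4167

0.4167


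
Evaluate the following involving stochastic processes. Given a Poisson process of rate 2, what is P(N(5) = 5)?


P(N(t)=k) = (lambda*t)^k * exp(-lambda*t) / k!
lambda*t = 10
= 10^5 * exp(-10) / 5!
= 100000 * 4.5400e-05 / 120
= 0.0378

0.0378


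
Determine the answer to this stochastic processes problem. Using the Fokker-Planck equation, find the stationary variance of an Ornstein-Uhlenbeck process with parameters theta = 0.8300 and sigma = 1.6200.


Stationary variance = sigma^2 / (2*theta)
= 1.6200^2 / (2*0.8300)
= 2.6244 / 1.6600
= 1.5810

1.5810


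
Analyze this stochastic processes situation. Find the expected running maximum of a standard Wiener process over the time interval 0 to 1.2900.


E(max B(s)) = sqrt(2t/pi)
= sqrt(2*1.2900/pi)
= sqrt(0.8212)
= 0.9062

0.9062


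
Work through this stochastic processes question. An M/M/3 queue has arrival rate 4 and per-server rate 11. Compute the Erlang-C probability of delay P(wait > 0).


a = lambda/mu = 0.3636
rho = a/c = 0.1212
Erlang-C formula applied:
C(c,a) = 0.0063

0.0063


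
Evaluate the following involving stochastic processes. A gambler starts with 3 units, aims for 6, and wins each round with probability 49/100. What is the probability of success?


Gambler's ruin formula:
r = q/p = 0.5100/0.4900 = 1.0408
P(win) = (1 - r^i)/(1 - r^N)
= (1 - 1.0408^3)/(1 - 1.0408^6)
= 0.4700

0.4700


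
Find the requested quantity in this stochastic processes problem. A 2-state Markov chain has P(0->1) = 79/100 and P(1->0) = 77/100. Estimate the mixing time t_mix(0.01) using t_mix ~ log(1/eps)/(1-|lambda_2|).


lambda_2 = |1 - p01 - p10| = |1 - 0.7900 - 0.7700| = 0.5600
t_mix ~ log(1/eps)/(1 - |lambda_2|)
= log(100)/(1 - 0.5600) = 4.6052/0.4400
= 10.4663

10.4663


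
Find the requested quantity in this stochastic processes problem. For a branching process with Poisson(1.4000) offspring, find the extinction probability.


Since mu = 1.4000 > 1, extinction prob q < 1.
Solve s = exp(mu*(s-1)) iteratively.
q = 0.4890

0.4890


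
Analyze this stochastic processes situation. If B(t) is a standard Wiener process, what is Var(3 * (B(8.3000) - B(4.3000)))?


Var(alpha*(B(t)-B(s))) = alpha^2 * (t-s)
= 3^2 * (8.3000 - 4.3000)
= 9 * 4.0000
= 36.0000

36.0000


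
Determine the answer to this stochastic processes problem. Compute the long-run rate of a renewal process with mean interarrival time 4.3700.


Long-run renewal rate = 1/E(X)
= 1/4.3700
= 0.2288

0.2288


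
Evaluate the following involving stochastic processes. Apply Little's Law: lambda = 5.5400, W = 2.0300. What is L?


Little's Law: L = lambda * W
= 5.5400 * 2.0300
= 11.2462

11.2462


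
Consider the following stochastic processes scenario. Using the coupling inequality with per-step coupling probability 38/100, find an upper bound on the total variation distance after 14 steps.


TV distance bound <= (1-delta)^n
= (1 - 0.3800)^14
= 0.6200^14
= 0.0012

0.0012


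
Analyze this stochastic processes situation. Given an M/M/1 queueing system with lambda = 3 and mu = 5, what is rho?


rho = lambda/mu
= 3/5
= 0.6000

0.6000


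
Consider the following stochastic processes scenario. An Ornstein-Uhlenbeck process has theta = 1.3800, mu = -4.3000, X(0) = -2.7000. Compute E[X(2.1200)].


E[X(t)] = mu + (X(0) - mu)*exp(-theta*t)
= -4.3000 + (-2.7000 - -4.3000)*exp(-1.3800*2.1200)
= -4.3000 + 1.6000 * 0.0536
= -4.2142

-4.2142


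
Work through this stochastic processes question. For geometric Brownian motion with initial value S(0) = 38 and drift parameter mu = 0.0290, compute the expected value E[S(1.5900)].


E[S(t)] = S(0) * exp(mu * t)
= 38 * exp(0.0290 * 1.5900)
= 38 * 1.0472
= 39.7932

39.7932


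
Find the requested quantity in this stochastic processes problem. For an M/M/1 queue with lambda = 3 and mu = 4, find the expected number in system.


rho = 3/4 = 0.7500
L = rho/(1-rho)
= 0.7500/0.2500
= 3.0000

3.0000


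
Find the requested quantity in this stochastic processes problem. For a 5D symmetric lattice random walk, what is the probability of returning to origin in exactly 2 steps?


P(return in 2 steps) = P(reverse first step) = 1/(2d)
= 1/10
= 0.1000

0.1000


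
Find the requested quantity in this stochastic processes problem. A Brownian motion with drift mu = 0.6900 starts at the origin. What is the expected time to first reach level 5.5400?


Expected first passage time = a/mu
= 5.5400/0.6900
= 8.0290

8.0290


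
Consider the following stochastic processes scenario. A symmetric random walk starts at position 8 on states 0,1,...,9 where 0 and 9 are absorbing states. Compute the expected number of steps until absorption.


For symmetric RW on 0,...,N with absorbing barriers, E(i) = i*(N-i)
E(8) = 8 * 1 = 8

8


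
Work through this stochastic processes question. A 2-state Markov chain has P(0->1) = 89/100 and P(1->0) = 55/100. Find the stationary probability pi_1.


Stationary distribution: pi_0 = p10/(p01+p10), pi_1 = p01/(p01+p10)
p01 = 0.8900, p10 = 0.5500
pi_1 = 0.6181

0.6181


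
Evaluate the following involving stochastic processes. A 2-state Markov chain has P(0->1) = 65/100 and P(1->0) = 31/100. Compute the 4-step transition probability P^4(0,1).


Computing P^4 by matrix multiplication.
P = [[0.3500, 0.6500], [0.3100, 0.6900]]
After raising P to the power 4:
P^4(0,1) = 0.6771

0.6771


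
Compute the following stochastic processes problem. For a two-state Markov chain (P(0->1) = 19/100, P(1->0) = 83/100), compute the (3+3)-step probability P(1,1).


P^6 = P^3 * P^3
Computing via matrix multiplication of the transition matrix.
Entry (1,1) of P^6 = 0.1863

0.1863


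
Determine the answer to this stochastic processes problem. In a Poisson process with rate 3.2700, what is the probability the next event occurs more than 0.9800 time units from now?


P(X > t) = exp(-lambda * t)
= exp(-3.2700 * 0.9800)
= exp(-3.2046) = 0.0406

0.0406


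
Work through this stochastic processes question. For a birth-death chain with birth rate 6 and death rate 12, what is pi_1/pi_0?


For birth-death process, pi_n/pi_0 = (lambda/mu)^n
= (6/12)^1
= 0.5000

0.5000


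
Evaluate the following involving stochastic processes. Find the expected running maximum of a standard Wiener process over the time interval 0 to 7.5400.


E(max B(s)) = sqrt(2t/pi)
= sqrt(2*7.5400/pi)
= sqrt(4.8001)
= 2.1909

2.1909


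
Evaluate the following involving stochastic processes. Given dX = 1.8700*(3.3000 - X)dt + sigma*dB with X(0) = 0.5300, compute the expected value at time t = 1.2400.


E[X(t)] = mu + (X(0) - mu)*exp(-theta*t)
= 3.3000 + (0.5300 - 3.3000)*exp(-1.8700*1.2400)
= 3.3000 + -2.7700 * 0.0984
= 3.0275

3.0275


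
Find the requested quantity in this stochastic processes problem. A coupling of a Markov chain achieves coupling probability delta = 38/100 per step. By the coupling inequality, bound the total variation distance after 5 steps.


TV distance bound <= (1-delta)^n
= (1 - 0.3800)^5
= 0.6200^5
= 0.0916

0.0916


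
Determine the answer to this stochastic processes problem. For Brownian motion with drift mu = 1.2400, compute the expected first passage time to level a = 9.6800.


Expected first passage time = a/mu
= 9.6800/1.2400
= 7.8065

7.8065


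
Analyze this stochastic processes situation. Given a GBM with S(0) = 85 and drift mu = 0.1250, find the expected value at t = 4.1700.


E[S(t)] = S(0) * exp(mu * t)
= 85 * exp(0.1250 * 4.1700)
= 85 * 1.6841
= 143.1512

143.1512


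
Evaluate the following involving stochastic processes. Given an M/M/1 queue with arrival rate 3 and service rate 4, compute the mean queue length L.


rho = 3/4 = 0.7500
L = rho/(1-rho)
= 0.7500/0.2500
= 3.0000

3.0000


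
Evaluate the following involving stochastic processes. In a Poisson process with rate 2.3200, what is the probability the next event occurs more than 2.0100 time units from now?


P(X > t) = exp(-lambda * t)
= exp(-2.3200 * 2.0100)
= exp(-4.6632) = 0.0094

0.0094


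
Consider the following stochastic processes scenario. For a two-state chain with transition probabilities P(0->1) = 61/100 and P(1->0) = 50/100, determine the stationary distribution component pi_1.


Stationary distribution: pi_0 = p10/(p01+p10), pi_1 = p01/(p01+p10)
p01 = 0.6100, p10 = 0.5000
pi_1 = 0.5495

0.5495


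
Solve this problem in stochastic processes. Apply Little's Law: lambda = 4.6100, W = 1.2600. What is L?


Little's Law: L = lambda * W
= 4.6100 * 1.2600
= 5.8086

5.8086


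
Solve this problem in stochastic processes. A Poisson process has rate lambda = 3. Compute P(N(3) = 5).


P(N(t)=k) = (lambda*t)^k * exp(-lambda*t) / k!
lambda*t = 9
= 9^5 * exp(-9) / 5!
= 59049 * 1.2341e-04 / 120
= 0.0607

0.0607


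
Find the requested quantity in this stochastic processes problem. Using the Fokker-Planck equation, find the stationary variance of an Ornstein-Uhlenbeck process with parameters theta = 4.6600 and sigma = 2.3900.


Stationary variance = sigma^2 / (2*theta)
= 2.3900^2 / (2*4.6600)
= 5.7121 / 9.3200
= 0.6129

0.6129


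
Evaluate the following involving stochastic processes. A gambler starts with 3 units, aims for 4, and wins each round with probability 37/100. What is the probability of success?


Gambler's ruin formula:
r = q/p = 0.6300/0.3700 = 1.7027
P(win) = (1 - r^i)/(1 - r^N)
= (1 - 1.7027^3)/(1 - 1.7027^4)
= 0.5316

0.5316


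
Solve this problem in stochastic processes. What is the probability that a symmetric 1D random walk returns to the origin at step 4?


P(S(4) = 0) = C(4,2) / 4^2
= 6 / 16
= 0.3750

0.3750


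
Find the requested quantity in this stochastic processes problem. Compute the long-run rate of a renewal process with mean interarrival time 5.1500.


Long-run renewal rate = 1/E(X)
= 1/5.1500
= 0.1942

0.1942


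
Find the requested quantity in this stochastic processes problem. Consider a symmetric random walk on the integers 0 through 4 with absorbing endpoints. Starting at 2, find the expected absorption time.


For symmetric RW on 0,...,N with absorbing barriers, E(i) = i*(N-i)
E(2) = 2 * 2 = 4

4


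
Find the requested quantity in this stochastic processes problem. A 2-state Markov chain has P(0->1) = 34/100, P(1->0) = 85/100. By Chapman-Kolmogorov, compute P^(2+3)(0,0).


P^5 = P^2 * P^3
Computing via matrix multiplication of the transition matrix.
Entry (0,0) of P^5 = 0.7142

0.7142


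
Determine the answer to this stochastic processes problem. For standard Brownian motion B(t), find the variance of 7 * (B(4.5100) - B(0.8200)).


Var(alpha*(B(t)-B(s))) = alpha^2 * (t-s)
= 7^2 * (4.5100 - 0.8200)
= 49 * 3.6900
= 180.8100

180.8100


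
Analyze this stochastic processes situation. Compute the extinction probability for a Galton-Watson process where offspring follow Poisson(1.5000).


Since mu = 1.5000 > 1, extinction prob q < 1.
Solve s = exp(mu*(s-1)) iteratively.
q = 0.4172

0.4172


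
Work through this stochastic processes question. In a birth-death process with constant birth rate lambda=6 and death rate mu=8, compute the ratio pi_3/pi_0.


For birth-death process, pi_n/pi_0 = (lambda/mu)^n
= (6/8)^3
= 0.4219

0.4219


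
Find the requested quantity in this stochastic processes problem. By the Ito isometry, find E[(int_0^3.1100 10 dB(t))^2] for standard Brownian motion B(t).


By Ito isometry: E[(int f dB)^2] = int f^2 dt
= 10^2 * 3.1100
= 100 * 3.1100 = 311.0000

311.0000


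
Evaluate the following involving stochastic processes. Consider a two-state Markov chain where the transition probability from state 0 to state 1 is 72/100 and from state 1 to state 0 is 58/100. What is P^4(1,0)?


Computing P^4 by matrix multiplication.
P = [[0.2800, 0.7200], [0.5800, 0.4200]]
After raising P to the power 4:
P^4(1,0) = 0.4425

0.4425


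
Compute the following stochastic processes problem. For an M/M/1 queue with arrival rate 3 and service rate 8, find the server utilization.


rho = lambda/mu
= 3/8
= 0.3750

0.3750


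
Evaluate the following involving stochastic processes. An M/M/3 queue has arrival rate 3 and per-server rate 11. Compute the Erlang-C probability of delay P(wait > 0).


a = lambda/mu = 0.2727
rho = a/c = 0.0909
Erlang-C formula applied:
C(c,a) = 0.0028

0.0028


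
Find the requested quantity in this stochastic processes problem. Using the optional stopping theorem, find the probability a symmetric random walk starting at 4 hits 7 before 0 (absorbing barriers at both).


By optional stopping theorem: E(M at tau) = M(0) = 4
P(hit 7)*7 + P(hit 0)*0 = 4
P(hit 7) = (4 - 0)/(7 - 0) = 4/7 = 0.5714

0.5714


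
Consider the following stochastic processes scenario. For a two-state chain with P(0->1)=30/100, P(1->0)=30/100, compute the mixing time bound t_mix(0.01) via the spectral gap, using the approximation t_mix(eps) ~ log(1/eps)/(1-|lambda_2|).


lambda_2 = |1 - p01 - p10| = |1 - 0.3000 - 0.3000| = 0.4000
t_mix ~ log(1/eps)/(1 - |lambda_2|)
= log(100)/(1 - 0.4000) = 4.6052/0.6000
= 7.6753

7.6753


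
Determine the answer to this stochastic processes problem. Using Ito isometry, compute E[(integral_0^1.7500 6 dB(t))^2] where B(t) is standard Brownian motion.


By Ito isometry: E[(int f dB)^2] = int f^2 dt
= 6^2 * 1.7500
= 36 * 1.7500 = 63.0000

63.0000


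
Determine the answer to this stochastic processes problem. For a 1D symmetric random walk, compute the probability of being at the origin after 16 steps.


P(S(16) = 0) = C(16,8) / 4^8
= 12870 / 65536
= 0.1964

0.1964


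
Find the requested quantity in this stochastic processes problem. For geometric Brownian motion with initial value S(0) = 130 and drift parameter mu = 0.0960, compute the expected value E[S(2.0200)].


E[S(t)] = S(0) * exp(mu * t)
= 130 * exp(0.0960 * 2.0200)
= 130 * 1.2140
= 157.8199

157.8199


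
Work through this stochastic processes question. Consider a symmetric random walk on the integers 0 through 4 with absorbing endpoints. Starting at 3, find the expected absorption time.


For symmetric RW on 0,...,N with absorbing barriers, E(i) = i*(N-i)
E(3) = 3 * 1 = 3

3


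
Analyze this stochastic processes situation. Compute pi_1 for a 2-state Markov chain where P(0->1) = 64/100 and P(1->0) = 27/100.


Stationary distribution: pi_0 = p10/(p01+p10), pi_1 = p01/(p01+p10)
p01 = 0.6400, p10 = 0.2700
pi_1 = 0.7033

0.7033


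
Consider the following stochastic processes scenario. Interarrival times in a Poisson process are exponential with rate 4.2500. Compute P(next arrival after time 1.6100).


P(X > t) = exp(-lambda * t)
= exp(-4.2500 * 1.6100)
= exp(-6.8425) = 0.0011

0.0011


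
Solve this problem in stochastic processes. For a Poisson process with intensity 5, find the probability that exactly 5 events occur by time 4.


P(N(t)=k) = (lambda*t)^k * exp(-lambda*t) / k!
lambda*t = 20
= 20^5 * exp(-20) / 5!
= 3200000 * 2.0612e-09 / 120
= 5.4964e-05

5.4964e-05


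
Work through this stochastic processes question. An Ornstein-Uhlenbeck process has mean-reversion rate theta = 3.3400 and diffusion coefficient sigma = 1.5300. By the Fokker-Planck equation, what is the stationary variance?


Stationary variance = sigma^2 / (2*theta)
= 1.5300^2 / (2*3.3400)
= 2.3409 / 6.6800
= 0.3504

0.3504


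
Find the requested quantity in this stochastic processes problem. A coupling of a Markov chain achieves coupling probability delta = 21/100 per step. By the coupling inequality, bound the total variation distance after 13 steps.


TV distance bound <= (1-delta)^n
= (1 - 0.2100)^13
= 0.7900^13
= 0.0467

0.0467


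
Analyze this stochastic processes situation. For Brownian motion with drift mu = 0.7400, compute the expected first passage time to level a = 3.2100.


Expected first passage time = a/mu
= 3.2100/0.7400
= 4.3378

4.3378


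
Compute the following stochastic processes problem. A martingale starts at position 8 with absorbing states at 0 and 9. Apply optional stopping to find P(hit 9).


By optional stopping theorem: E(M at tau) = M(0) = 8
P(hit 9)*9 + P(hit 0)*0 = 8
P(hit 9) = (8 - 0)/(9 - 0) = 8/9 = 0.8889

0.8889


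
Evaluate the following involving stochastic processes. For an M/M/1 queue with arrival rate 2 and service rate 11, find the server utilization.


rho = lambda/mu
= 2/11
= 0.1818

0.1818


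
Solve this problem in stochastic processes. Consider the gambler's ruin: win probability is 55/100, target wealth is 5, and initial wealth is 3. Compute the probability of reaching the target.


Gambler's ruin formula:
r = q/p = 0.4500/0.5500 = 0.8182
P(win) = (1 - r^i)/(1 - r^N)
= (1 - 0.8182^3)/(1 - 0.8182^5)
= 0.7141

0.7141


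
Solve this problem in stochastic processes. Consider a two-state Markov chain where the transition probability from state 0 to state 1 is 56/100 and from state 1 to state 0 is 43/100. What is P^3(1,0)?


Computing P^3 by matrix multiplication.
P = [[0.4400, 0.5600], [0.4300, 0.5700]]
After raising P to the power 3:
P^3(1,0) = 0.4343

0.4343


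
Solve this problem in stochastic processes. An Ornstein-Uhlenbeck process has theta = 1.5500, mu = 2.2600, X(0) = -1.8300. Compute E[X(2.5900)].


E[X(t)] = mu + (X(0) - mu)*exp(-theta*t)
= 2.2600 + (-1.8300 - 2.2600)*exp(-1.5500*2.5900)
= 2.2600 + -4.0900 * 0.0181
= 2.1862

2.1862


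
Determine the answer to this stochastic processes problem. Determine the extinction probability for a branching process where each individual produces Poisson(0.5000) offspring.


Since mu = 0.5000 <= 1, extinction probability = 1.

1.0000


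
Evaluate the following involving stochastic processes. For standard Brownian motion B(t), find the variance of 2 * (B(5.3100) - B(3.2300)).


Var(alpha*(B(t)-B(s))) = alpha^2 * (t-s)
= 2^2 * (5.3100 - 3.2300)
= 4 * 2.0800
= 8.3200

8.3200


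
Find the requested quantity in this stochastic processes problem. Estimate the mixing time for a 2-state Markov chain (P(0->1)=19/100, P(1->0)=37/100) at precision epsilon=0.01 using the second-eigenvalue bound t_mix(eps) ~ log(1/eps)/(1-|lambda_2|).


lambda_2 = |1 - p01 - p10| = |1 - 0.1900 - 0.3700| = 0.4400
t_mix ~ log(1/eps)/(1 - |lambda_2|)
= log(100)/(1 - 0.4400) = 4.6052/0.5600
= 8.2235

8.2235


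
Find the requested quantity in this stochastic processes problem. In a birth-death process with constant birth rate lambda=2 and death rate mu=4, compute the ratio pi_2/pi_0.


For birth-death process, pi_n/pi_0 = (lambda/mu)^n
= (2/4)^2
= 0.2500

0.2500


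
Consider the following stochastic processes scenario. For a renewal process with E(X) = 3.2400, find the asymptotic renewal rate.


Long-run renewal rate = 1/E(X)
= 1/3.2400
= 0.3086

0.3086


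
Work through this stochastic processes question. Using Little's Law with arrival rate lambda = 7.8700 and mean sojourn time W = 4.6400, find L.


Little's Law: L = lambda * W
= 7.8700 * 4.6400
= 36.5168

36.5168


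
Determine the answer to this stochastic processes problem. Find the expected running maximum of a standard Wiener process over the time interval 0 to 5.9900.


E(max B(s)) = sqrt(2t/pi)
= sqrt(2*5.9900/pi)
= sqrt(3.8134)
= 1.9528

1.9528


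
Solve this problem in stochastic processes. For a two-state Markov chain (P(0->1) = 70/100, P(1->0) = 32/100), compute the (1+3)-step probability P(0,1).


P^4 = P^1 * P^3
Computing via matrix multiplication of the transition matrix.
Entry (0,1) of P^4 = 0.6863

0.6863


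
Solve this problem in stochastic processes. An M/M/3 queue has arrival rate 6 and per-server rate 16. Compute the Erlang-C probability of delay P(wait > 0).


a = lambda/mu = 0.3750
rho = a/c = 0.1250
Erlang-C formula applied:
C(c,a) = 0.0069

0.0069


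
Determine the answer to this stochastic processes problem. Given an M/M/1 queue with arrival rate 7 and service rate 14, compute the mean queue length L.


rho = 7/14 = 0.5000
L = rho/(1-rho)
= 0.5000/0.5000
= 1.0000

1.0000


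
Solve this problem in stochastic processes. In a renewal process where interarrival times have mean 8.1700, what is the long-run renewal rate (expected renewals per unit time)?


Long-run renewal rate = 1/E(X)
= 1/8.1700
= 0.1224

0.1224


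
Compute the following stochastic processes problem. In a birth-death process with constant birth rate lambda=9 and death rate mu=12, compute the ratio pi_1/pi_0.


For birth-death process, pi_n/pi_0 = (lambda/mu)^n
= (9/12)^1
= 0.7500

0.7500


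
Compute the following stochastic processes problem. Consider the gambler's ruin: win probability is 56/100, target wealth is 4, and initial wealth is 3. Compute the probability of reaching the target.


Gambler's ruin formula:
r = q/p = 0.4400/0.5600 = 0.7857
P(win) = (1 - r^i)/(1 - r^N)
= (1 - 0.7857^3)/(1 - 0.7857^4)
= 0.8321

0.8321


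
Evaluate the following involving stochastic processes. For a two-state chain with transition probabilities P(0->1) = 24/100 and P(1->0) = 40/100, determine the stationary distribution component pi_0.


Stationary distribution: pi_0 = p10/(p01+p10), pi_1 = p01/(p01+p10)
p01 = 0.2400, p10 = 0.4000
pi_0 = 0.6250

0.6250


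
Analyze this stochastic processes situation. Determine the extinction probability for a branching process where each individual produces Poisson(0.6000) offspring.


Since mu = 0.6000 <= 1, extinction probability = 1.

1.0000


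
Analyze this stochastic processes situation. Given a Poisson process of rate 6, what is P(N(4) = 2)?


P(N(t)=k) = (lambda*t)^k * exp(-lambda*t) / k!
lambda*t = 24
= 24^2 * exp(-24) / 2!
= 576 * 3.7751e-11 / 2
= 1.0872e-08

1.0872e-08


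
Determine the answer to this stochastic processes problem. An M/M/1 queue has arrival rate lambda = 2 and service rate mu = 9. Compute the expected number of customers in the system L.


rho = 2/9 = 0.2222
L = rho/(1-rho)
= 0.2222/0.7778
= 0.2857

0.2857


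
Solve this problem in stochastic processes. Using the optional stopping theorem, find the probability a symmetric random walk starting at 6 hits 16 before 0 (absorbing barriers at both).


By optional stopping theorem: E(M at tau) = M(0) = 6
P(hit 16)*16 + P(hit 0)*0 = 6
P(hit 16) = (6 - 0)/(16 - 0) = 3/8 = 0.3750

0.3750


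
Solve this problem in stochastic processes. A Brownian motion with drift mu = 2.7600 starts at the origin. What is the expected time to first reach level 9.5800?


Expected first passage time = a/mu
= 9.5800/2.7600
= 3.4710

3.4710


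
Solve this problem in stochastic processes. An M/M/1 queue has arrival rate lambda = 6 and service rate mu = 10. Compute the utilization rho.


rho = lambda/mu
= 6/10
= 0.6000

0.6000


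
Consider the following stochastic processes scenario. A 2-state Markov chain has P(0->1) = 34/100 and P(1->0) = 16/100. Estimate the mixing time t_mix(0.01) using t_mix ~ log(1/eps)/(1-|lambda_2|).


lambda_2 = |1 - p01 - p10| = |1 - 0.3400 - 0.1600| = 0.5000
t_mix ~ log(1/eps)/(1 - |lambda_2|)
= log(100)/(1 - 0.5000) = 4.6052/0.5000
= 9.2103

9.2103


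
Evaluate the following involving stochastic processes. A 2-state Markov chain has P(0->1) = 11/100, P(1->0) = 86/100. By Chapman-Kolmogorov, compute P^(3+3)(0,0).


P^6 = P^3 * P^3
Computing via matrix multiplication of the transition matrix.
Entry (0,0) of P^6 = 0.8866

0.8866


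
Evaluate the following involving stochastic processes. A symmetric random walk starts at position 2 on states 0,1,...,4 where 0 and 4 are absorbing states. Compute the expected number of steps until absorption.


For symmetric RW on 0,...,N with absorbing barriers, E(i) = i*(N-i)
E(2) = 2 * 2 = 4

4


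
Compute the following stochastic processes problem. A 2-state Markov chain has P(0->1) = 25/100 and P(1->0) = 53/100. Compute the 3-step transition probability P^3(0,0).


Computing P^3 by matrix multiplication.
P = [[0.7500, 0.2500], [0.5300, 0.4700]]
After raising P to the power 3:
P^3(0,0) = 0.6829

0.6829


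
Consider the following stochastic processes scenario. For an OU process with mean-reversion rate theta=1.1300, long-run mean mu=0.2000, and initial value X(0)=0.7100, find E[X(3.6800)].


E[X(t)] = mu + (X(0) - mu)*exp(-theta*t)
= 0.2000 + (0.7100 - 0.2000)*exp(-1.1300*3.6800)
= 0.2000 + 0.5100 * 0.0156
= 0.2080

0.2080


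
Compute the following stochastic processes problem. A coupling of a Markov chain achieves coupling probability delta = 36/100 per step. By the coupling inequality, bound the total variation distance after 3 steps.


TV distance bound <= (1-delta)^n
= (1 - 0.3600)^3
= 0.6400^3
= 0.2621

0.2621


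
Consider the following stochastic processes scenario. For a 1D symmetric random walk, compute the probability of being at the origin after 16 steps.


P(S(16) = 0) = C(16,8) / 4^8
= 12870 / 65536
= 0.1964

0.1964


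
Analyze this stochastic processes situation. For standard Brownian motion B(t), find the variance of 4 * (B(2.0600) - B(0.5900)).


Var(alpha*(B(t)-B(s))) = alpha^2 * (t-s)
= 4^2 * (2.0600 - 0.5900)
= 16 * 1.4700
= 23.5200

23.5200


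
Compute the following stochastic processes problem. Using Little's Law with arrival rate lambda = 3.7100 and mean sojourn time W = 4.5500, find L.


Little's Law: L = lambda * W
= 3.7100 * 4.5500
= 16.8805

16.8805


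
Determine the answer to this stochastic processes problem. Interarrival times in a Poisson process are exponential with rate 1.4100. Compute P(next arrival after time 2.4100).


P(X > t) = exp(-lambda * t)
= exp(-1.4100 * 2.4100)
= exp(-3.3981) = 0.0334

0.0334


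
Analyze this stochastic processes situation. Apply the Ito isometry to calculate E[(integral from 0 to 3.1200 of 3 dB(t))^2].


By Ito isometry: E[(int f dB)^2] = int f^2 dt
= 3^2 * 3.1200
= 9 * 3.1200 = 28.0800

28.0800


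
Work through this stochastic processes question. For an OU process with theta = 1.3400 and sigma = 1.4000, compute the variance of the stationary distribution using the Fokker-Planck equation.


Stationary variance = sigma^2 / (2*theta)
= 1.4000^2 / (2*1.3400)
= 1.9600 / 2.6800
= 0.7313

0.7313


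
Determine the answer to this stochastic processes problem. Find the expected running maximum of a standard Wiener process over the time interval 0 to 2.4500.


E(max B(s)) = sqrt(2t/pi)
= sqrt(2*2.4500/pi)
= sqrt(1.5597)
= 1.2489

1.2489


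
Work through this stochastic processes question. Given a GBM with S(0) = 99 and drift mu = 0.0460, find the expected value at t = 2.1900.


E[S(t)] = S(0) * exp(mu * t)
= 99 * exp(0.0460 * 2.1900)
= 99 * 1.1060
= 109.4929

109.4929


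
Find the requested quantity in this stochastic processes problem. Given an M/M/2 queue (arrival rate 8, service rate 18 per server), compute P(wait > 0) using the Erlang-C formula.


a = lambda/mu = 0.4444
rho = a/c = 0.2222
Erlang-C formula applied:
C(c,a) = 0.0808

0.0808


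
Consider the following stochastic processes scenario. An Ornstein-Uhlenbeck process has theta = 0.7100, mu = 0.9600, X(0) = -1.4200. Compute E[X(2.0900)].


E[X(t)] = mu + (X(0) - mu)*exp(-theta*t)
= 0.9600 + (-1.4200 - 0.9600)*exp(-0.7100*2.0900)
= 0.9600 + -2.3800 * 0.2268
= 0.4203

0.4203


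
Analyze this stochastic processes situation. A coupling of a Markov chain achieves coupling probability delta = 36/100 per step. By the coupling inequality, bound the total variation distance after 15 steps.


TV distance bound <= (1-delta)^n
= (1 - 0.3600)^15
= 0.6400^15
= 0.0012

0.0012


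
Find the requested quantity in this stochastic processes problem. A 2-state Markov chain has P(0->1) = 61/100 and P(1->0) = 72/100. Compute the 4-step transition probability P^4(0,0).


Computing P^4 by matrix multiplication.
P = [[0.3900, 0.6100], [0.7200, 0.2800]]
After raising P to the power 4:
P^4(0,0) = 0.5468

0.5468


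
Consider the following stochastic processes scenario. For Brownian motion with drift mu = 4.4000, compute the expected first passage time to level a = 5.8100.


Expected first passage time = a/mu
= 5.8100/4.4000
= 1.3205

1.3205


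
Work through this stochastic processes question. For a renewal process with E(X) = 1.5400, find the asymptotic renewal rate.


Long-run renewal rate = 1/E(X)
= 1/1.5400
= 0.6494

0.6494


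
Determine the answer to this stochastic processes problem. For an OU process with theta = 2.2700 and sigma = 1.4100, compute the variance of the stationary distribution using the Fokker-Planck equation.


Stationary variance = sigma^2 / (2*theta)
= 1.4100^2 / (2*2.2700)
= 1.9881 / 4.5400
= 0.4379

0.4379


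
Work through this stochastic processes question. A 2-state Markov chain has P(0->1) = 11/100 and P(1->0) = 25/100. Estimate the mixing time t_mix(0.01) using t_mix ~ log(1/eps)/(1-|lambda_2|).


lambda_2 = |1 - p01 - p10| = |1 - 0.1100 - 0.2500| = 0.6400
t_mix ~ log(1/eps)/(1 - |lambda_2|)
= log(100)/(1 - 0.6400) = 4.6052/0.3600
= 12.7921

12.7921


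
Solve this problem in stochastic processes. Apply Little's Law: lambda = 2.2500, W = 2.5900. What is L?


Little's Law: L = lambda * W
= 2.2500 * 2.5900
= 5.8275

5.8275


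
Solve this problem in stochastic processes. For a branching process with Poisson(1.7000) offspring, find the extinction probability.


Since mu = 1.7000 > 1, extinction prob q < 1.
Solve s = exp(mu*(s-1)) iteratively.
q = 0.3088

0.3088


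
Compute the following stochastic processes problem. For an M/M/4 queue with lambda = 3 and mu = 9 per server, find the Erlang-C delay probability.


a = lambda/mu = 0.3333
rho = a/c = 0.0833
Erlang-C formula applied:
C(c,a) = 4.0209e-04

4.0209e-04


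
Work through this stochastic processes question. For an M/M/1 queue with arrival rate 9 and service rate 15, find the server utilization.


rho = lambda/mu
= 9/15
= 0.6000

0.6000


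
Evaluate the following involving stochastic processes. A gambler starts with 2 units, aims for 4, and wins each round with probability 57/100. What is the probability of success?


Gambler's ruin formula:
r = q/p = 0.4300/0.5700 = 0.7544
P(win) = (1 - r^i)/(1 - r^N)
= (1 - 0.7544^2)/(1 - 0.7544^4)
= 0.6373

0.6373


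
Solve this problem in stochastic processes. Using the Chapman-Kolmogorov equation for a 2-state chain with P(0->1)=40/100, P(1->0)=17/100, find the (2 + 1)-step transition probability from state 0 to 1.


P^3 = P^2 * P^1
Computing via matrix multiplication of the transition matrix.
Entry (0,1) of P^3 = 0.6460

0.6460


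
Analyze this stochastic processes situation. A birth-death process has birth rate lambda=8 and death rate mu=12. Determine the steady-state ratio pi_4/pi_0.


For birth-death process, pi_n/pi_0 = (lambda/mu)^n
= (8/12)^4
= 0.1975

0.1975


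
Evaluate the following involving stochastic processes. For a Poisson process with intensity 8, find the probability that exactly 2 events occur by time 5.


P(N(t)=k) = (lambda*t)^k * exp(-lambda*t) / k!
lambda*t = 40
= 40^2 * exp(-40) / 2!
= 1600 * 4.2484e-18 / 2
= 3.3987e-15

3.3987e-15


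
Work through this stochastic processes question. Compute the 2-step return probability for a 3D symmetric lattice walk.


P(return in 2 steps) = P(reverse first step) = 1/(2d)
= 1/6
= 0.1667

0.1667


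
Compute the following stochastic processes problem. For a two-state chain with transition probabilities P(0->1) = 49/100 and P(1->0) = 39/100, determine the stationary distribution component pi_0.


Stationary distribution: pi_0 = p10/(p01+p10), pi_1 = p01/(p01+p10)
p01 = 0.4900, p10 = 0.3900
pi_0 = 0.4432

0.4432


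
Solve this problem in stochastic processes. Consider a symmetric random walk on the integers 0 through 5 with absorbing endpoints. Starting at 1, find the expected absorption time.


For symmetric RW on 0,...,N with absorbing barriers, E(i) = i*(N-i)
E(1) = 1 * 4 = 4

4


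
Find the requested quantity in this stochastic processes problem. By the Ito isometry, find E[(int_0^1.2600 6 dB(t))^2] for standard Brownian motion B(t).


By Ito isometry: E[(int f dB)^2] = int f^2 dt
= 6^2 * 1.2600
= 36 * 1.2600 = 45.3600

45.3600


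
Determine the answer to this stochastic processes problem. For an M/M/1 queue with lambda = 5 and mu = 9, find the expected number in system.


rho = 5/9 = 0.5556
L = rho/(1-rho)
= 0.5556/0.4444
= 1.2500

1.2500


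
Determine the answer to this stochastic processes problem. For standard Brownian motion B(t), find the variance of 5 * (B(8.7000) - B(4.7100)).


Var(alpha*(B(t)-B(s))) = alpha^2 * (t-s)
= 5^2 * (8.7000 - 4.7100)
= 25 * 3.9900
= 99.7500

99.7500


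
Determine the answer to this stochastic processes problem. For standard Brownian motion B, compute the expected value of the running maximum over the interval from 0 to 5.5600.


E(max B(s)) = sqrt(2t/pi)
= sqrt(2*5.5600/pi)
= sqrt(3.5396)
= 1.8814

1.8814


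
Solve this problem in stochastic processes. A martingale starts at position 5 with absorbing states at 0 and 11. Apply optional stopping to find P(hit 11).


By optional stopping theorem: E(M at tau) = M(0) = 5
P(hit 11)*11 + P(hit 0)*0 = 5
P(hit 11) = (5 - 0)/(11 - 0) = 5/11 = 0.4545

0.4545


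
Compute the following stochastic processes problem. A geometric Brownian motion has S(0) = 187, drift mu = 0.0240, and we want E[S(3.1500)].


E[S(t)] = S(0) * exp(mu * t)
= 187 * exp(0.0240 * 3.1500)
= 187 * 1.0785
= 201.6853

201.6853


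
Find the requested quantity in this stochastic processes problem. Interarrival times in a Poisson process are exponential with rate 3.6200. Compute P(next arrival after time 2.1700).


P(X > t) = exp(-lambda * t)
= exp(-3.6200 * 2.1700)
= exp(-7.8554) = 3.8765e-04

3.8765e-04


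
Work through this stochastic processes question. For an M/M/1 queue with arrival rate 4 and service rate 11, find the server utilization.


rho = lambda/mu
= 4/11
= 0.3636

0.3636


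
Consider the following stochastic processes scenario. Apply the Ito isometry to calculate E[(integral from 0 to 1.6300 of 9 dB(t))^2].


By Ito isometry: E[(int f dB)^2] = int f^2 dt
= 9^2 * 1.6300
= 81 * 1.6300 = 132.0300

132.0300


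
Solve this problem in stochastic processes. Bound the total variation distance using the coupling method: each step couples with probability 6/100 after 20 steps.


TV distance bound <= (1-delta)^n
= (1 - 0.0600)^20
= 0.9400^20
= 0.2901

0.2901


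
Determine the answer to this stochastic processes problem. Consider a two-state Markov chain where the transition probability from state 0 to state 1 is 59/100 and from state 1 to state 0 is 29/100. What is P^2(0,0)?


Computing P^2 by matrix multiplication.
P = [[0.4100, 0.5900], [0.2900, 0.7100]]
After raising P to the power 2:
P^2(0,0) = 0.3392

0.3392


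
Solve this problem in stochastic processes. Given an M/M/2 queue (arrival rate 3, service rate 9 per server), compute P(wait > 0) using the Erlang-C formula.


a = lambda/mu = 0.3333
rho = a/c = 0.1667
Erlang-C formula applied:
C(c,a) = 0.0476

0.0476


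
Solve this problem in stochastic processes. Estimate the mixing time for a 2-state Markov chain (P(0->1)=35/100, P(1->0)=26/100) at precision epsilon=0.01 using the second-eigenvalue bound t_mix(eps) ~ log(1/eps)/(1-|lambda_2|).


lambda_2 = |1 - p01 - p10| = |1 - 0.3500 - 0.2600| = 0.3900
t_mix ~ log(1/eps)/(1 - |lambda_2|)
= log(100)/(1 - 0.3900) = 4.6052/0.6100
= 7.5495

7.5495


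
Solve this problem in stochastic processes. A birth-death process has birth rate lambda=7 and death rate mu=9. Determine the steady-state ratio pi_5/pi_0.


For birth-death process, pi_n/pi_0 = (lambda/mu)^n
= (7/9)^5
= 0.2846

0.2846


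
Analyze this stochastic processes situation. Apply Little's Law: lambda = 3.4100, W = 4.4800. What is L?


Little's Law: L = lambda * W
= 3.4100 * 4.4800
= 15.2768

15.2768


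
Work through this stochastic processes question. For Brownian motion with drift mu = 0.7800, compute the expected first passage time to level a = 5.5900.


Expected first passage time = a/mu
= 5.5900/0.7800
= 7.1667

7.1667


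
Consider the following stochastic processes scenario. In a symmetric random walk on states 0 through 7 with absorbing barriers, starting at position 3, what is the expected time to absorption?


For symmetric RW on 0,...,N with absorbing barriers, E(i) = i*(N-i)
E(3) = 3 * 4 = 12

12


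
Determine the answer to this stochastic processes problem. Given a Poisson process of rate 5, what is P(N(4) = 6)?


P(N(t)=k) = (lambda*t)^k * exp(-lambda*t) / k!
lambda*t = 20
= 20^6 * exp(-20) / 6!
= 64000000 * 2.0612e-09 / 720
= 1.8321e-04

1.8321e-04
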